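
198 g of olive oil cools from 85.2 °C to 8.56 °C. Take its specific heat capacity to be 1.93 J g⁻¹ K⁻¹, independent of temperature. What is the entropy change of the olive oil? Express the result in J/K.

In kelvin: T₁ = 358.35 K, T₂ = 281.71 K. ΔS = ∫dQ_rev/T = m c ln(T₂/T₁) = 198 × 1.93 × ln(281.71/358.35) = -92 J/K.

ΔS = -92 J/K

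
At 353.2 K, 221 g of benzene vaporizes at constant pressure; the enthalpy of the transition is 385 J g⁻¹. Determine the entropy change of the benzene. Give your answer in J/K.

Heat absorbed by the substance: Q = mL = 221 × 385 = 85085 J.
At constant T, ΔS = Q_rev/T = 85085 / 353.2 = 241 J/K.

ΔS = 241 J/K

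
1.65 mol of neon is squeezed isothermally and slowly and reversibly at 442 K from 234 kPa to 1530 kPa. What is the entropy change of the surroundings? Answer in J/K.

For an isothermal ideal gas ΔS_gas = nR ln(P₁/P₂) = 1.65 × 8.314 × ln(234/1530) = -25.8 J/K.
The process is reversible, so ΔS_surr = −ΔS_gas = 25.8 J/K and ΔS_universe = 0.

ΔS_surr = 25.8 J/K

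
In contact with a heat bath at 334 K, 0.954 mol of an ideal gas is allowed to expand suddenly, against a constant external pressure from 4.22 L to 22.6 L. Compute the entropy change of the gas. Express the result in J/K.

Entropy is a state function, so ΔS_gas depends only on the end states.
For an isothermal ideal gas ΔS_gas = nR ln(V₂/V₁) = 0.954 × 8.314 × ln(22.6/4.22) = 13.3 J/K.

ΔS_gas = 13.3 J/K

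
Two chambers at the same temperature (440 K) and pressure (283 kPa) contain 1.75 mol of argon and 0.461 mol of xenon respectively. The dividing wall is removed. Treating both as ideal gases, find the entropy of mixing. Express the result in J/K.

Mole fractions: x_A = 1.75/2.21 = 0.791, x_B = 0.209.
ΔS_mix = −R(n_A ln x_A + n_B ln x_B) = −8.314 × (1.75 ln 0.791 + 0.461 ln 0.209) = 9.41 J/K.

ΔS_mix = 9.41 J/K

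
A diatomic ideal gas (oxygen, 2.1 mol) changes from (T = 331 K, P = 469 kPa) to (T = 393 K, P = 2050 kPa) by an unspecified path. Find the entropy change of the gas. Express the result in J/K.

ΔS = -15.3 J/K

ΔS = nC_p ln(T₂/T₁) − nR ln(P₂/P₁), with C_p = 7R/2 = 29.1 J mol⁻¹ K⁻¹ for a diatomic ideal gas.
ΔS = 2.1 × [29.1 × ln(393/331) − 8.314 × ln(2050/469)] = -15.3 J/K.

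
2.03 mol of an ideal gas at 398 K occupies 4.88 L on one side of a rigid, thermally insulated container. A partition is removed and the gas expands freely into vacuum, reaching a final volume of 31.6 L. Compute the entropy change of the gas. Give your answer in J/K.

No heat is exchanged and no work is done, so the ideal-gas temperature stays constant.
Entropy is a state function; using a reversible isothermal path, ΔS_gas = nR ln(V₂/V₁) = 2.03 × 8.314 × ln(31.6/4.88) = 31.5 J/K.

ΔS_gas = 31.5 J/K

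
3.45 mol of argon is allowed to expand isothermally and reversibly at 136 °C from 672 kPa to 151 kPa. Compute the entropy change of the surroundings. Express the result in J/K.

ΔS_surr = -42.8 J/K

For an isothermal ideal gas ΔS_gas = nR ln(P₁/P₂) = 3.45 × 8.314 × ln(672/151) = 42.8 J/K.
The process is reversible, so ΔS_surr = −ΔS_gas = -42.8 J/K and ΔS_universe = 0.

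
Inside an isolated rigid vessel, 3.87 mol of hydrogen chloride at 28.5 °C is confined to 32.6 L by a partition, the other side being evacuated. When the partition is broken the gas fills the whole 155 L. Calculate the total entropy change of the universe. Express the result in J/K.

For an ideal gas in free expansion Q = 0 and W = 0, so T is unchanged.
Entropy is a state function; using a reversible isothermal path, ΔS_gas = nR ln(V₂/V₁) = 3.87 × 8.314 × ln(155/32.6) = 50.2 J/K.
The insulated surroundings exchange no heat, so ΔS_surr = 0 and ΔS_universe = ΔS_gas.

ΔS_universe = 50.2 J/K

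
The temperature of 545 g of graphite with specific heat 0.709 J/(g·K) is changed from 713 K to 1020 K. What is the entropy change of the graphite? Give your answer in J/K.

ΔS = ∫dQ_rev/T = m c ln(T₂/T₁) = 545 × 0.709 × ln(1020/713) = 138 J/K.

ΔS = 138 J/K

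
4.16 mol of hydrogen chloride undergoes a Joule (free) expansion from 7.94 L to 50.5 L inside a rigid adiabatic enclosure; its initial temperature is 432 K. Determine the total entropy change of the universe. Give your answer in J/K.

For an ideal gas in free expansion Q = 0 and W = 0, so T is unchanged.
Entropy is a state function; using a reversible isothermal path, ΔS_gas = nR ln(V₂/V₁) = 4.16 × 8.314 × ln(50.5/7.94) = 64 J/K.
The insulated surroundings exchange no heat, so ΔS_surr = 0 and ΔS_universe = ΔS_gas.

ΔS_universe = 64 J/K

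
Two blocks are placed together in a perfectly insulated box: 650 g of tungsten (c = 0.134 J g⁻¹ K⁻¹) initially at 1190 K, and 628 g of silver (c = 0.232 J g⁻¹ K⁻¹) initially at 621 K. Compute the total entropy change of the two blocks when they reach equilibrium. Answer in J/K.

ΔS_total = 12 J/K

Energy balance: T_f = (m₁c₁T₁ + m₂c₂T₂)/(m₁c₁ + m₂c₂) = 833.89 K.
ΔS₁ = m₁c₁ ln(T_f/T₁) = 87.1 × ln(833.89/1190) = -30.97 J/K.
ΔS₂ = m₂c₂ ln(T_f/T₂) = 145.696 × ln(833.89/621) = 42.95 J/K.
ΔS_total = -30.97 + 42.95 = 12 J/K.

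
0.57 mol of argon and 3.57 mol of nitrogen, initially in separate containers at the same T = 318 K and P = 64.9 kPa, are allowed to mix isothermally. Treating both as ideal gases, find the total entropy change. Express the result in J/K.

ΔS_mix = 13.8 J/K

Mole fractions: x_A = 0.57/4.14 = 0.138, x_B = 0.862.
ΔS_mix = −R(n_A ln x_A + n_B ln x_B) = −8.314 × (0.57 ln 0.138 + 3.57 ln 0.862) = 13.8 J/K.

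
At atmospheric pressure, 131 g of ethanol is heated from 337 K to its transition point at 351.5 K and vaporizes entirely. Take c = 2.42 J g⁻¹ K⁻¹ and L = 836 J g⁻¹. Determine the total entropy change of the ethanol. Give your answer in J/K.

ΔS = 325 J/K

Warming step: ΔS₁ = m c ln(T_tr/T_i) = 131 × 2.42 × ln(351.5/337) = 13.36 J/K.
Phase change: ΔS₂ = +mL/T_tr = 131 × 836 / 351.5 = 311.6 J/K.
ΔS_total = (13.36) + (311.6) = 325 J/K.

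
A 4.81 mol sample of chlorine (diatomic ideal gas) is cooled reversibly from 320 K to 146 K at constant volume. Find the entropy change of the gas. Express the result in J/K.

At constant volume, ΔS = nC_V ln(T₂/T₁) with C_V = 5R/2 = 20.79 J mol⁻¹ K⁻¹.
ΔS = 4.81 × 20.79 × ln(146/320) = -78.5 J/K.

ΔS = -78.5 J/K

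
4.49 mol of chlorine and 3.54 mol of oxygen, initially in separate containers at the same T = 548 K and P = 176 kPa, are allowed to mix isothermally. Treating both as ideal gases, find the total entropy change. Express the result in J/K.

ΔS_mix = 45.8 J/K

Mole fractions: x_A = 4.49/8.03 = 0.559, x_B = 0.441.
ΔS_mix = −R(n_A ln x_A + n_B ln x_B) = −8.314 × (4.49 ln 0.559 + 3.54 ln 0.441) = 45.8 J/K.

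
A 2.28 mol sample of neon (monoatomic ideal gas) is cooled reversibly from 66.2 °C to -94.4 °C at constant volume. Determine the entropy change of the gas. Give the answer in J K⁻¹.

In kelvin: T₁ = 339.35 K, T₂ = 178.75 K. At constant volume, ΔS = nC_V ln(T₂/T₁) with C_V = 3R/2 = 12.47 J mol⁻¹ K⁻¹.
ΔS = 2.28 × 12.47 × ln(178.75/339.35) = -18.2 J/K.

ΔS = -18.2 J/K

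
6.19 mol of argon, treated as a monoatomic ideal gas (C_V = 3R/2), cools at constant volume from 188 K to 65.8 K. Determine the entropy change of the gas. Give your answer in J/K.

At constant volume, ΔS = nC_V ln(T₂/T₁) with C_V = 3R/2 = 12.47 J mol⁻¹ K⁻¹.
ΔS = 6.19 × 12.47 × ln(65.8/188) = -81 J/K.

ΔS = -81 J/K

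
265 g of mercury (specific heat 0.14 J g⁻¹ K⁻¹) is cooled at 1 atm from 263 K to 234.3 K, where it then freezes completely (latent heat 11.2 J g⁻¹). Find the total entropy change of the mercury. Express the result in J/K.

Cooling step: ΔS₁ = m c ln(T_tr/T_i) = 265 × 0.14 × ln(234.3/263) = -4.287 J/K.
Phase change: ΔS₂ = −mL/T_tr = −265 × 11.2 / 234.3 = -12.67 J/K.
ΔS_total = (-4.287) + (-12.67) = -17 J/K.

ΔS = -17 J/K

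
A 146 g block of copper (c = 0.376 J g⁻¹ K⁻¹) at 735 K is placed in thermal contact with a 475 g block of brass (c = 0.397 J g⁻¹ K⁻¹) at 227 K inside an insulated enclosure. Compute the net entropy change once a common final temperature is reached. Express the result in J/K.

ΔS_total = 35 J/K

Energy balance: T_f = (m₁c₁T₁ + m₂c₂T₂)/(m₁c₁ + m₂c₂) = 341.54 K.
ΔS₁ = m₁c₁ ln(T_f/T₁) = 54.896 × ln(341.54/735) = -42.07 J/K.
ΔS₂ = m₂c₂ ln(T_f/T₂) = 188.575 × ln(341.54/227) = 77.04 J/K.
ΔS_total = -42.07 + 77.04 = 35 J/K.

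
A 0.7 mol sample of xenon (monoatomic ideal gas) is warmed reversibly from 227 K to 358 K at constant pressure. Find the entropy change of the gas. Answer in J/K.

ΔS = 6.63 J/K

At constant pressure, ΔS = nC_p ln(T₂/T₁) with C_p = 5R/2 = 20.79 J mol⁻¹ K⁻¹.
ΔS = 0.7 × 20.79 × ln(358/227) = 6.63 J/K.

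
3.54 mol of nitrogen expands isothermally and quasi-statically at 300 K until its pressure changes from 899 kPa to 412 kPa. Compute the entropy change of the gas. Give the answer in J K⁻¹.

For an isothermal ideal gas ΔS_gas = nR ln(P₁/P₂) = 3.54 × 8.314 × ln(899/412) = 23 J/K.

ΔS_gas = 23 J/K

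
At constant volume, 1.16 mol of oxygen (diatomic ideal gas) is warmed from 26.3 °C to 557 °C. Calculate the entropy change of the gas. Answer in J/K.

In kelvin: T₁ = 299.45 K, T₂ = 830.15 K. At constant volume, ΔS = nC_V ln(T₂/T₁) with C_V = 5R/2 = 20.79 J mol⁻¹ K⁻¹.
ΔS = 1.16 × 20.79 × ln(830.15/299.45) = 24.6 J/K.

ΔS = 24.6 J/K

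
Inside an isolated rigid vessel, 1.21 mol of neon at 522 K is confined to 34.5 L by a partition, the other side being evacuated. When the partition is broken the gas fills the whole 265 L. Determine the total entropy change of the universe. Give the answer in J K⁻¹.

ΔS_universe = 20.5 J/K

No heat is exchanged and no work is done, so the ideal-gas temperature stays constant.
Entropy is a state function; using a reversible isothermal path, ΔS_gas = nR ln(V₂/V₁) = 1.21 × 8.314 × ln(265/34.5) = 20.5 J/K.
The insulated surroundings exchange no heat, so ΔS_surr = 0 and ΔS_universe = ΔS_gas.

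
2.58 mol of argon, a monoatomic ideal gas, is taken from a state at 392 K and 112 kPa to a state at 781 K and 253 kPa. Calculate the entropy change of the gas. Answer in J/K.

ΔS = 19.5 J/K

ΔS = nC_p ln(T₂/T₁) − nR ln(P₂/P₁), with C_p = 5R/2 = 20.79 J mol⁻¹ K⁻¹ for a monoatomic ideal gas.
ΔS = 2.58 × [20.79 × ln(781/392) − 8.314 × ln(253/112)] = 19.5 J/K.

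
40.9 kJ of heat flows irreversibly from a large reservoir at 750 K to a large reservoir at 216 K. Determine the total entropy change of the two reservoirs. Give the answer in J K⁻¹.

ΔS_hot = −Q/T_H = −40900/750 = -54.53 J/K and ΔS_cold = +Q/T_C = 40900/216 = 189.4 J/K.
ΔS_total = -54.53 + 189.4 = 135 J/K, positive as the second law requires.

ΔS_total = 135 J/K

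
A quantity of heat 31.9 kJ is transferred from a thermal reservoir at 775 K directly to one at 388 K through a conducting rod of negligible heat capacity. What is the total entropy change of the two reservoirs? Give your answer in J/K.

ΔS_total = 41.1 J/K

ΔS_hot = −Q/T_H = −31900/775 = -41.16 J/K and ΔS_cold = +Q/T_C = 31900/388 = 82.22 J/K.
ΔS_total = -41.16 + 82.22 = 41.1 J/K, positive as the second law requires.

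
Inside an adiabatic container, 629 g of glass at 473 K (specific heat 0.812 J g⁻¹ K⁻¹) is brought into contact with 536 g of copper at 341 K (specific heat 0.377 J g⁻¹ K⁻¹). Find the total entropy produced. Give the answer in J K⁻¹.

ΔS_total = 7.37 J/K

Energy balance: T_f = (m₁c₁T₁ + m₂c₂T₂)/(m₁c₁ + m₂c₂) = 435.58 K.
ΔS₁ = m₁c₁ ln(T_f/T₁) = 510.748 × ln(435.58/473) = -42.094 J/K.
ΔS₂ = m₂c₂ ln(T_f/T₂) = 202.072 × ln(435.58/341) = 49.467 J/K.
ΔS_total = -42.094 + 49.467 = 7.37 J/K.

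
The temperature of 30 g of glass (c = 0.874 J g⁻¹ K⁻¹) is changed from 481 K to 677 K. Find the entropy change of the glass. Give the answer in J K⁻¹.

ΔS = 8.96 J/K

ΔS = ∫dQ_rev/T = m c ln(T₂/T₁) = 30 × 0.874 × ln(677/481) = 8.96 J/K.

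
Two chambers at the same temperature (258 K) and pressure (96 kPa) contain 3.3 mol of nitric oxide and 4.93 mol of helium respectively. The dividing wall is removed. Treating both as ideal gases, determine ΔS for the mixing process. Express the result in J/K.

Mole fractions: x_A = 3.3/8.23 = 0.401, x_B = 0.599.
ΔS_mix = −R(n_A ln x_A + n_B ln x_B) = −8.314 × (3.3 ln 0.401 + 4.93 ln 0.599) = 46.1 J/K.

ΔS_mix = 46.1 J/K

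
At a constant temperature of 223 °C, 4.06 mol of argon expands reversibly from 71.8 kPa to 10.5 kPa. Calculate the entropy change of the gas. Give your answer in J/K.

ΔS_gas = 64.9 J/K

For an isothermal ideal gas ΔS_gas = nR ln(P₁/P₂) = 4.06 × 8.314 × ln(71.8/10.5) = 64.9 J/K.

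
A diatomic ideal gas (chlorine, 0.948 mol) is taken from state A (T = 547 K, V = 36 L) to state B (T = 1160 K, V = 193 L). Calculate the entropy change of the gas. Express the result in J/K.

Entropy is a state function: ΔS = nC_V ln(T₂/T₁) + nR ln(V₂/V₁), with C_V = 5R/2 = 20.79 J mol⁻¹ K⁻¹ for a diatomic ideal gas.
ΔS = 0.948 × [20.79 × ln(1160/547) + 8.314 × ln(193/36)] = 28 J/K.

ΔS = 28 J/K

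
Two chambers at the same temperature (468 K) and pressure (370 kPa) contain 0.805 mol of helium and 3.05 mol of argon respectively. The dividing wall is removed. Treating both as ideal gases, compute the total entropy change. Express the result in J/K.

ΔS_mix = 16.4 J/K

Mole fractions: x_A = 0.805/3.85 = 0.209, x_B = 0.791.
ΔS_mix = −R(n_A ln x_A + n_B ln x_B) = −8.314 × (0.805 ln 0.209 + 3.05 ln 0.791) = 16.4 J/K.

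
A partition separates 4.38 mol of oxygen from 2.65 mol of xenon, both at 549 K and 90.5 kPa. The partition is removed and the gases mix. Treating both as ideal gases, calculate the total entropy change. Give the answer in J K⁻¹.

Mole fractions: x_A = 4.38/7.03 = 0.623, x_B = 0.377.
ΔS_mix = −R(n_A ln x_A + n_B ln x_B) = −8.314 × (4.38 ln 0.623 + 2.65 ln 0.377) = 38.7 J/K.

ΔS_mix = 38.7 J/K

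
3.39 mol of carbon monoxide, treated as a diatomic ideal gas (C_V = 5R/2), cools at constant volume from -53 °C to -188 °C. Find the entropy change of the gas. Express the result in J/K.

In kelvin: T₁ = 220.15 K, T₂ = 85.15 K. At constant volume, ΔS = nC_V ln(T₂/T₁) with C_V = 5R/2 = 20.79 J mol⁻¹ K⁻¹.
ΔS = 3.39 × 20.79 × ln(85.15/220.15) = -66.9 J/K.

ΔS = -66.9 J/K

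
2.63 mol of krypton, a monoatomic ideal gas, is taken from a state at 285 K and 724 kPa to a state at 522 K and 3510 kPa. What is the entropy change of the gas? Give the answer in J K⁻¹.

ΔS = nC_p ln(T₂/T₁) − nR ln(P₂/P₁), with C_p = 5R/2 = 20.79 J mol⁻¹ K⁻¹ for a monoatomic ideal gas.
ΔS = 2.63 × [20.79 × ln(522/285) − 8.314 × ln(3510/724)] = -1.44 J/K.

ΔS = -1.44 J/K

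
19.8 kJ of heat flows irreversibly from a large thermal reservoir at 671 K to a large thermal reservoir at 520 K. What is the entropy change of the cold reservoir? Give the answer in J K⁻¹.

ΔS_cold = 38.1 J/K

The cold reservoir gains heat Q, so ΔS_cold = +Q/T_C = 19800/520 = 38.1 J/K.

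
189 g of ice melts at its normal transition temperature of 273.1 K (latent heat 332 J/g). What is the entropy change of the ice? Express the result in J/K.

Heat absorbed by the substance: Q = mL = 189 × 332 = 62748 J.
At constant T, ΔS = Q_rev/T = 62748 / 273.1 = 230 J/K.

ΔS = 230 J/K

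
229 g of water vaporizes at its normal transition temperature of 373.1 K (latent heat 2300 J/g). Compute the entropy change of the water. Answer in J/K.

ΔS = 1410 J/K

Heat absorbed by the substance: Q = mL = 229 × 2300 = 526700 J.
At constant T, ΔS = Q_rev/T = 526700 / 373.1 = 1410 J/K.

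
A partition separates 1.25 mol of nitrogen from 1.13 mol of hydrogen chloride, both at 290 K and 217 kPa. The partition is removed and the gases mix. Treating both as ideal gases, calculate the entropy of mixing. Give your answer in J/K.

ΔS_mix = 13.7 J/K

Mole fractions: x_A = 1.25/2.38 = 0.525, x_B = 0.475.
ΔS_mix = −R(n_A ln x_A + n_B ln x_B) = −8.314 × (1.25 ln 0.525 + 1.13 ln 0.475) = 13.7 J/K.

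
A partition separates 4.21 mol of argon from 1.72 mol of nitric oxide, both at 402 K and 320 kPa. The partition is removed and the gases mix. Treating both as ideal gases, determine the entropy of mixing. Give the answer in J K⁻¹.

ΔS_mix = 29.7 J/K

Mole fractions: x_A = 4.21/5.93 = 0.71, x_B = 0.29.
ΔS_mix = −R(n_A ln x_A + n_B ln x_B) = −8.314 × (4.21 ln 0.71 + 1.72 ln 0.29) = 29.7 J/K.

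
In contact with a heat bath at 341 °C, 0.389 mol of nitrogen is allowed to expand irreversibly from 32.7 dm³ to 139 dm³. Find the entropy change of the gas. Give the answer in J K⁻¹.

ΔS_gas = 4.68 J/K

Entropy is a state function, so ΔS_gas depends only on the end states.
For an isothermal ideal gas ΔS_gas = nR ln(V₂/V₁) = 0.389 × 8.314 × ln(139/32.7) = 4.68 J/K.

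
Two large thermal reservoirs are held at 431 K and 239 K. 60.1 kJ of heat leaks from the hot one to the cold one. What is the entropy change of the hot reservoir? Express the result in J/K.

ΔS_hot = -139 J/K

The hot reservoir loses heat Q, so ΔS_hot = −Q/T_H = −60100/431 = -139 J/K.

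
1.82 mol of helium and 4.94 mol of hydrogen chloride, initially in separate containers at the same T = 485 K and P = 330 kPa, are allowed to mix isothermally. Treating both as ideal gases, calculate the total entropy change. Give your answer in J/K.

ΔS_mix = 32.7 J/K

Mole fractions: x_A = 1.82/6.76 = 0.269, x_B = 0.731.
ΔS_mix = −R(n_A ln x_A + n_B ln x_B) = −8.314 × (1.82 ln 0.269 + 4.94 ln 0.731) = 32.7 J/K.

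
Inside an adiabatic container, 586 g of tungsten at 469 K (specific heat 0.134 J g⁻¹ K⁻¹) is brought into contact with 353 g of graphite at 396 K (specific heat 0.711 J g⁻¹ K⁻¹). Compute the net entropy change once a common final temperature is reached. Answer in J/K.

ΔS_total = 0.881 J/K

Energy balance: T_f = (m₁c₁T₁ + m₂c₂T₂)/(m₁c₁ + m₂c₂) = 413.4 K.
ΔS₁ = m₁c₁ ln(T_f/T₁) = 78.524 × ln(413.4/469) = -9.909 J/K.
ΔS₂ = m₂c₂ ln(T_f/T₂) = 250.983 × ln(413.4/396) = 10.79 J/K.
ΔS_total = -9.909 + 10.79 = 0.881 J/K.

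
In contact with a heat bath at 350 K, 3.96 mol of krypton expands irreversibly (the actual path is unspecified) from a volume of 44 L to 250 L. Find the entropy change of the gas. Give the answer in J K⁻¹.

ΔS_gas = 57.2 J/K

Entropy is a state function, so ΔS_gas depends only on the end states.
For an isothermal ideal gas ΔS_gas = nR ln(V₂/V₁) = 3.96 × 8.314 × ln(250/44) = 57.2 J/K.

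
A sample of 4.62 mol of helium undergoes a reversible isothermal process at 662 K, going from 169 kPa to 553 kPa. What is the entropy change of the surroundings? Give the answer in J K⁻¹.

For an isothermal ideal gas ΔS_gas = nR ln(P₁/P₂) = 4.62 × 8.314 × ln(169/553) = -45.5 J/K.
The process is reversible, so ΔS_surr = −ΔS_gas = 45.5 J/K and ΔS_universe = 0.

ΔS_surr = 45.5 J/K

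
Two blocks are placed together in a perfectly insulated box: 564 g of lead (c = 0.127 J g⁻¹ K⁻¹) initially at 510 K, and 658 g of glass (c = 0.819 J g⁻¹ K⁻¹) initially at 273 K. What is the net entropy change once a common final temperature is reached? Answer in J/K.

Energy balance: T_f = (m₁c₁T₁ + m₂c₂T₂)/(m₁c₁ + m₂c₂) = 300.81 K.
ΔS₁ = m₁c₁ ln(T_f/T₁) = 71.628 × ln(300.81/510) = -37.82 J/K.
ΔS₂ = m₂c₂ ln(T_f/T₂) = 538.902 × ln(300.81/273) = 52.27 J/K.
ΔS_total = -37.82 + 52.27 = 14.5 J/K.

ΔS_total = 14.5 J/K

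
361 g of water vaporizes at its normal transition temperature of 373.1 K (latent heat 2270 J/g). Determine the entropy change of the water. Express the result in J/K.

Heat absorbed by the substance: Q = mL = 361 × 2270 = 819470 J.
At constant T, ΔS = Q_rev/T = 819470 / 373.1 = 2200 J/K.

ΔS = 2200 J/K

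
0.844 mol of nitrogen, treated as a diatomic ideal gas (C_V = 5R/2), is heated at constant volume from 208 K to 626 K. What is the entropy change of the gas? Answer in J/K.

At constant volume, ΔS = nC_V ln(T₂/T₁) with C_V = 5R/2 = 20.79 J mol⁻¹ K⁻¹.
ΔS = 0.844 × 20.79 × ln(626/208) = 19.3 J/K.

ΔS = 19.3 J/K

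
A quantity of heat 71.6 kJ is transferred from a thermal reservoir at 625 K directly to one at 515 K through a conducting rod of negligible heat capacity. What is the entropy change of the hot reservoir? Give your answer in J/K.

ΔS_hot = -115 J/K

The hot reservoir loses heat Q, so ΔS_hot = −Q/T_H = −71600/625 = -115 J/K.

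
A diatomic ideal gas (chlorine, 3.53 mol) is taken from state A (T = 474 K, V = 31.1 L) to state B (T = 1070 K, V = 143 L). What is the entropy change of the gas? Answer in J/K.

ΔS = 105 J/K

Entropy is a state function: ΔS = nC_V ln(T₂/T₁) + nR ln(V₂/V₁), with C_V = 5R/2 = 20.79 J mol⁻¹ K⁻¹ for a diatomic ideal gas.
ΔS = 3.53 × [20.79 × ln(1070/474) + 8.314 × ln(143/31.1)] = 105 J/K.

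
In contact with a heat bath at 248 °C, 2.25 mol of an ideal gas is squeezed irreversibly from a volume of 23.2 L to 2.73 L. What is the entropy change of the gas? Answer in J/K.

ΔS_gas = -40 J/K

Entropy is a state function, so ΔS_gas depends only on the end states.
For an isothermal ideal gas ΔS_gas = nR ln(V₂/V₁) = 2.25 × 8.314 × ln(2.73/23.2) = -40 J/K.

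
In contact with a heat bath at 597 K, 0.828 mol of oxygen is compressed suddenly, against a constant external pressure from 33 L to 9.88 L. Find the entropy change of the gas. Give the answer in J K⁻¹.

Entropy is a state function, so ΔS_gas depends only on the end states.
For an isothermal ideal gas ΔS_gas = nR ln(V₂/V₁) = 0.828 × 8.314 × ln(9.88/33) = -8.3 J/K.

ΔS_gas = -8.3 J/K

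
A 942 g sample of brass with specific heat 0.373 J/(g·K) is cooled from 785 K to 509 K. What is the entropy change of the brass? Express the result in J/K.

ΔS = ∫dQ_rev/T = m c ln(T₂/T₁) = 942 × 0.373 × ln(509/785) = -152 J/K.

ΔS = -152 J/K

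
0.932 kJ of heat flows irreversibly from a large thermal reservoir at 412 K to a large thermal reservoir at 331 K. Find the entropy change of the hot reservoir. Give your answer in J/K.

ΔS_hot = -2.26 J/K

The hot reservoir loses heat Q, so ΔS_hot = −Q/T_H = −932/412 = -2.26 J/K.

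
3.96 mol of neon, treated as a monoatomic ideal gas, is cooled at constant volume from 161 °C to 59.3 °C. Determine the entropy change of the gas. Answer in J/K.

ΔS = -13.2 J/K

In kelvin: T₁ = 434.15 K, T₂ = 332.45 K. At constant volume, ΔS = nC_V ln(T₂/T₁) with C_V = 3R/2 = 12.47 J mol⁻¹ K⁻¹.
ΔS = 3.96 × 12.47 × ln(332.45/434.15) = -13.2 J/K.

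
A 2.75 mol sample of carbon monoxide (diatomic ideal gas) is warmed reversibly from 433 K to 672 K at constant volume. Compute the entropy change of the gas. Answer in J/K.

At constant volume, ΔS = nC_V ln(T₂/T₁) with C_V = 5R/2 = 20.79 J mol⁻¹ K⁻¹.
ΔS = 2.75 × 20.79 × ln(672/433) = 25.1 J/K.

ΔS = 25.1 J/K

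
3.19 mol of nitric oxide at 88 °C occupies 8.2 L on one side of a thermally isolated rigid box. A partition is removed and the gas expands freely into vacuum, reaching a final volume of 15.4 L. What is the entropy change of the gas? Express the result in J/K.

ΔS_gas = 16.7 J/K

No heat is exchanged and no work is done, so the ideal-gas temperature stays constant.
Entropy is a state function; using a reversible isothermal path, ΔS_gas = nR ln(V₂/V₁) = 3.19 × 8.314 × ln(15.4/8.2) = 16.7 J/K.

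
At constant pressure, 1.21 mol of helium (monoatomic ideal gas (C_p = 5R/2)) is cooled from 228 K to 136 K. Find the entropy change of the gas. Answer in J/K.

ΔS = -13 J/K

At constant pressure, ΔS = nC_p ln(T₂/T₁) with C_p = 5R/2 = 20.79 J mol⁻¹ K⁻¹.
ΔS = 1.21 × 20.79 × ln(136/228) = -13 J/K.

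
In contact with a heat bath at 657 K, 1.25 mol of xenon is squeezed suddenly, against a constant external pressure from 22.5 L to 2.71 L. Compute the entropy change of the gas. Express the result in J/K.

Entropy is a state function, so ΔS_gas depends only on the end states.
For an isothermal ideal gas ΔS_gas = nR ln(V₂/V₁) = 1.25 × 8.314 × ln(2.71/22.5) = -22 J/K.

ΔS_gas = -22 J/K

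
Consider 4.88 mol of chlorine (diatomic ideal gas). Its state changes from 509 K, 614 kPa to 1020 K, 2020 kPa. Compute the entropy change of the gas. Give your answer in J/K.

ΔS = nC_p ln(T₂/T₁) − nR ln(P₂/P₁), with C_p = 7R/2 = 29.1 J mol⁻¹ K⁻¹ for a diatomic ideal gas.
ΔS = 4.88 × [29.1 × ln(1020/509) − 8.314 × ln(2020/614)] = 50.4 J/K.

ΔS = 50.4 J/K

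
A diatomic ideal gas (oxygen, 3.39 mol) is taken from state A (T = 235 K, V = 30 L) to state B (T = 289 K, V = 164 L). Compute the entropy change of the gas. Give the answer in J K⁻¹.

Entropy is a state function: ΔS = nC_V ln(T₂/T₁) + nR ln(V₂/V₁), with C_V = 5R/2 = 20.79 J mol⁻¹ K⁻¹ for a diatomic ideal gas.
ΔS = 3.39 × [20.79 × ln(289/235) + 8.314 × ln(164/30)] = 62.5 J/K.

ΔS = 62.5 J/K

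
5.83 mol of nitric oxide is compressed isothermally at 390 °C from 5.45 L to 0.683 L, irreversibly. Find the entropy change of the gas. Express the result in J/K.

Entropy is a state function, so ΔS_gas depends only on the end states.
For an isothermal ideal gas ΔS_gas = nR ln(V₂/V₁) = 5.83 × 8.314 × ln(0.683/5.45) = -101 J/K.

ΔS_gas = -101 J/K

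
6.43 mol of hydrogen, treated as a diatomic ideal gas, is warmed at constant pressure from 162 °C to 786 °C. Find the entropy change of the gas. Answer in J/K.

In kelvin: T₁ = 435.15 K, T₂ = 1059.15 K. At constant pressure, ΔS = nC_p ln(T₂/T₁) with C_p = 7R/2 = 29.1 J mol⁻¹ K⁻¹.
ΔS = 6.43 × 29.1 × ln(1059.15/435.15) = 166 J/K.

ΔS = 166 J/K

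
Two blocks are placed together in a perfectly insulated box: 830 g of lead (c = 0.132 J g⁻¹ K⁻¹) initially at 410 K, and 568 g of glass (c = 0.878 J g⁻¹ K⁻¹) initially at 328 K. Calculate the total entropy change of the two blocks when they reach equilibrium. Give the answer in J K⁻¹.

ΔS_total = 2.34 J/K

Energy balance: T_f = (m₁c₁T₁ + m₂c₂T₂)/(m₁c₁ + m₂c₂) = 342.77 K.
ΔS₁ = m₁c₁ ln(T_f/T₁) = 109.56 × ln(342.77/410) = -19.622 J/K.
ΔS₂ = m₂c₂ ln(T_f/T₂) = 498.704 × ln(342.77/328) = 21.966 J/K.
ΔS_total = -19.622 + 21.966 = 2.34 J/K.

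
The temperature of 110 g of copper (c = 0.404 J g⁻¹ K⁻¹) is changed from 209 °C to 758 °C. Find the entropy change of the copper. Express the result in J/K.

ΔS = 33.8 J/K

In kelvin: T₁ = 482.15 K, T₂ = 1031.15 K. ΔS = ∫dQ_rev/T = m c ln(T₂/T₁) = 110 × 0.404 × ln(1031.15/482.15) = 33.8 J/K.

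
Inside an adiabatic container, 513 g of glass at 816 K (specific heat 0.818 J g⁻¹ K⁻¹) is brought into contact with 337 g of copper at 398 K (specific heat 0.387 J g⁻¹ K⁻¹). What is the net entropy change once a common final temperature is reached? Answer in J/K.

Energy balance: T_f = (m₁c₁T₁ + m₂c₂T₂)/(m₁c₁ + m₂c₂) = 716.89 K.
ΔS₁ = m₁c₁ ln(T_f/T₁) = 419.634 × ln(716.89/816) = -54.34 J/K.
ΔS₂ = m₂c₂ ln(T_f/T₂) = 130.419 × ln(716.89/398) = 76.75 J/K.
ΔS_total = -54.34 + 76.75 = 22.4 J/K.

ΔS_total = 22.4 J/K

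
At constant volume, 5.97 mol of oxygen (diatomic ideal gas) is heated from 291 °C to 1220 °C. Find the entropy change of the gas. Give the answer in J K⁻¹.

ΔS = 121 J/K

In kelvin: T₁ = 564.15 K, T₂ = 1493.15 K. At constant volume, ΔS = nC_V ln(T₂/T₁) with C_V = 5R/2 = 20.79 J mol⁻¹ K⁻¹.
ΔS = 5.97 × 20.79 × ln(1493.15/564.15) = 121 J/K.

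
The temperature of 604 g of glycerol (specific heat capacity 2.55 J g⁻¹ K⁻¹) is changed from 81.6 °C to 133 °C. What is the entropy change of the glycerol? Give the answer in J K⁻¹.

ΔS = 208 J/K

In kelvin: T₁ = 354.75 K, T₂ = 406.15 K. ΔS = ∫dQ_rev/T = m c ln(T₂/T₁) = 604 × 2.55 × ln(406.15/354.75) = 208 J/K.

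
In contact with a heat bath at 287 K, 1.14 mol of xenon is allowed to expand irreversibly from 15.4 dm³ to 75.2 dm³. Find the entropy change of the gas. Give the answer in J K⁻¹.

ΔS_gas = 15 J/K

Entropy is a state function, so ΔS_gas depends only on the end states.
For an isothermal ideal gas ΔS_gas = nR ln(V₂/V₁) = 1.14 × 8.314 × ln(75.2/15.4) = 15 J/K.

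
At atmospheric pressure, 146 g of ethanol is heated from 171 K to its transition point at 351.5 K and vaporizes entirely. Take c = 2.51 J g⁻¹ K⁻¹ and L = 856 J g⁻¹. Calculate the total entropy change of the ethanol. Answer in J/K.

Warming step: ΔS₁ = m c ln(T_tr/T_i) = 146 × 2.51 × ln(351.5/171) = 264.1 J/K.
Phase change: ΔS₂ = +mL/T_tr = 146 × 856 / 351.5 = 355.6 J/K.
ΔS_total = (264.1) + (355.6) = 620 J/K.

ΔS = 620 J/K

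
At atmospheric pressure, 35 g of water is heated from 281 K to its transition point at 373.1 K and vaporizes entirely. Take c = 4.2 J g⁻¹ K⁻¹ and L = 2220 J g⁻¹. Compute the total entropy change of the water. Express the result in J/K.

ΔS = 250 J/K

Warming step: ΔS₁ = m c ln(T_tr/T_i) = 35 × 4.2 × ln(373.1/281) = 41.67 J/K.
Phase change: ΔS₂ = +mL/T_tr = 35 × 2220 / 373.1 = 208.3 J/K.
ΔS_total = (41.67) + (208.3) = 250 J/K.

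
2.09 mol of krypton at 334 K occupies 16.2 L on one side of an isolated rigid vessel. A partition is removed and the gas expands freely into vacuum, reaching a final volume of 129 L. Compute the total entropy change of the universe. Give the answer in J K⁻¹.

For an ideal gas in free expansion Q = 0 and W = 0, so T is unchanged.
Entropy is a state function; using a reversible isothermal path, ΔS_gas = nR ln(V₂/V₁) = 2.09 × 8.314 × ln(129/16.2) = 36.1 J/K.
The insulated surroundings exchange no heat, so ΔS_surr = 0 and ΔS_universe = ΔS_gas.

ΔS_universe = 36.1 J/K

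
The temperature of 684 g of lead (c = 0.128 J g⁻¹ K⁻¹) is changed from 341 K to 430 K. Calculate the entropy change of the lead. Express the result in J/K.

ΔS = 20.3 J/K

ΔS = ∫dQ_rev/T = m c ln(T₂/T₁) = 684 × 0.128 × ln(430/341) = 20.3 J/K.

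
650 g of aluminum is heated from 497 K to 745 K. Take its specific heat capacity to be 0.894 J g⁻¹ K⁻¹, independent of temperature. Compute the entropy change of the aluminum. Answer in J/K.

ΔS = ∫dQ_rev/T = m c ln(T₂/T₁) = 650 × 0.894 × ln(745/497) = 235 J/K.

ΔS = 235 J/K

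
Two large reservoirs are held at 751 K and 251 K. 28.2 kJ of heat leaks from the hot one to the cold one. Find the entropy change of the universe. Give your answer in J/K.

ΔS_hot = −Q/T_H = −28200/751 = -37.55 J/K and ΔS_cold = +Q/T_C = 28200/251 = 112.35 J/K.
ΔS_total = -37.55 + 112.35 = 74.8 J/K, positive as the second law requires.

ΔS_total = 74.8 J/K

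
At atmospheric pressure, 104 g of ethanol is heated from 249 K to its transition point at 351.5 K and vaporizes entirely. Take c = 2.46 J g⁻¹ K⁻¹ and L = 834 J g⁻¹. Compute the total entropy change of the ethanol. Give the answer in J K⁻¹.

Warming step: ΔS₁ = m c ln(T_tr/T_i) = 104 × 2.46 × ln(351.5/249) = 88.2 J/K.
Phase change: ΔS₂ = +mL/T_tr = 104 × 834 / 351.5 = 246.8 J/K.
ΔS_total = (88.2) + (246.8) = 335 J/K.

ΔS = 335 J/K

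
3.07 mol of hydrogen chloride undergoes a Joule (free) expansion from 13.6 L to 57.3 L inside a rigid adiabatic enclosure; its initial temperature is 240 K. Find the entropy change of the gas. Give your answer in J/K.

ΔS_gas = 36.7 J/K

No heat is exchanged and no work is done, so the ideal-gas temperature stays constant.
Entropy is a state function; using a reversible isothermal path, ΔS_gas = nR ln(V₂/V₁) = 3.07 × 8.314 × ln(57.3/13.6) = 36.7 J/K.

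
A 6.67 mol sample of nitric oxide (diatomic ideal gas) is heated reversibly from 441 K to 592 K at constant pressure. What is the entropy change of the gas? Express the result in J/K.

At constant pressure, ΔS = nC_p ln(T₂/T₁) with C_p = 7R/2 = 29.1 J mol⁻¹ K⁻¹.
ΔS = 6.67 × 29.1 × ln(592/441) = 57.2 J/K.

ΔS = 57.2 J/K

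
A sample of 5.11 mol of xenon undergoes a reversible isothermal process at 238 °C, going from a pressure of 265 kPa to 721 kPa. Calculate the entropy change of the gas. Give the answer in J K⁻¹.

For an isothermal ideal gas ΔS_gas = nR ln(P₁/P₂) = 5.11 × 8.314 × ln(265/721) = -42.5 J/K.

ΔS_gas = -42.5 J/K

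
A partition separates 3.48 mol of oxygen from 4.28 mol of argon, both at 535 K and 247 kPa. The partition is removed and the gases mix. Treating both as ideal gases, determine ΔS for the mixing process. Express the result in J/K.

Mole fractions: x_A = 3.48/7.76 = 0.448, x_B = 0.552.
ΔS_mix = −R(n_A ln x_A + n_B ln x_B) = −8.314 × (3.48 ln 0.448 + 4.28 ln 0.552) = 44.4 J/K.

ΔS_mix = 44.4 J/K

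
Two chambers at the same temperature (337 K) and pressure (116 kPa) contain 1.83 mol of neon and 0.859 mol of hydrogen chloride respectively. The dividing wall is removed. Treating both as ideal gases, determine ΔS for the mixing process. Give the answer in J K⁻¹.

Mole fractions: x_A = 1.83/2.69 = 0.681, x_B = 0.319.
ΔS_mix = −R(n_A ln x_A + n_B ln x_B) = −8.314 × (1.83 ln 0.681 + 0.859 ln 0.319) = 14 J/K.

ΔS_mix = 14 J/K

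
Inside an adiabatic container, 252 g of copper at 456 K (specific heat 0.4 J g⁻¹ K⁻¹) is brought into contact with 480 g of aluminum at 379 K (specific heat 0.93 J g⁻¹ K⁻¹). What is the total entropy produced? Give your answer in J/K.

Energy balance: T_f = (m₁c₁T₁ + m₂c₂T₂)/(m₁c₁ + m₂c₂) = 393.18 K.
ΔS₁ = m₁c₁ ln(T_f/T₁) = 100.8 × ln(393.18/456) = -14.94 J/K.
ΔS₂ = m₂c₂ ln(T_f/T₂) = 446.4 × ln(393.18/379) = 16.4 J/K.
ΔS_total = -14.94 + 16.4 = 1.46 J/K.

ΔS_total = 1.46 J/K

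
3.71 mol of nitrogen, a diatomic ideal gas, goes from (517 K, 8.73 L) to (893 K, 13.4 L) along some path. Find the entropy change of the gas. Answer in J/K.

ΔS = 55.4 J/K

Entropy is a state function: ΔS = nC_V ln(T₂/T₁) + nR ln(V₂/V₁), with C_V = 5R/2 = 20.79 J mol⁻¹ K⁻¹ for a diatomic ideal gas.
ΔS = 3.71 × [20.79 × ln(893/517) + 8.314 × ln(13.4/8.73)] = 55.4 J/K.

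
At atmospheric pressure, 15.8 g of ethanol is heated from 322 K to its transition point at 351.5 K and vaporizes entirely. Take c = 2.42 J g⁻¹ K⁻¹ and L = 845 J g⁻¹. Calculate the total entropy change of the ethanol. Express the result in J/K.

ΔS = 41.3 J/K

Warming step: ΔS₁ = m c ln(T_tr/T_i) = 15.8 × 2.42 × ln(351.5/322) = 3.352 J/K.
Phase change: ΔS₂ = +mL/T_tr = 15.8 × 845 / 351.5 = 37.98 J/K.
ΔS_total = (3.352) + (37.98) = 41.3 J/K.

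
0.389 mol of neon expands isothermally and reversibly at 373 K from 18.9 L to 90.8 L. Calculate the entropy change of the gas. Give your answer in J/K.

For an isothermal ideal gas ΔS_gas = nR ln(V₂/V₁) = 0.389 × 8.314 × ln(90.8/18.9) = 5.08 J/K.

ΔS_gas = 5.08 J/K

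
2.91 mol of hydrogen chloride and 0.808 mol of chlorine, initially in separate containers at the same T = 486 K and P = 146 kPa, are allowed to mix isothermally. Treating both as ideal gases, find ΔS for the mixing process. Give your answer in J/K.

ΔS_mix = 16.2 J/K

Mole fractions: x_A = 2.91/3.72 = 0.783, x_B = 0.217.
ΔS_mix = −R(n_A ln x_A + n_B ln x_B) = −8.314 × (2.91 ln 0.783 + 0.808 ln 0.217) = 16.2 J/K.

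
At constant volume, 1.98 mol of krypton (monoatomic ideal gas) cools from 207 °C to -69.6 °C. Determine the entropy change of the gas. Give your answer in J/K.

In kelvin: T₁ = 480.15 K, T₂ = 203.55 K. At constant volume, ΔS = nC_V ln(T₂/T₁) with C_V = 3R/2 = 12.47 J mol⁻¹ K⁻¹.
ΔS = 1.98 × 12.47 × ln(203.55/480.15) = -21.2 J/K.

ΔS = -21.2 J/K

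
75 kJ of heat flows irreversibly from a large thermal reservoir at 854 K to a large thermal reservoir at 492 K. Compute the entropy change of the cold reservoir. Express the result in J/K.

The cold reservoir gains heat Q, so ΔS_cold = +Q/T_C = 75000/492 = 152 J/K.

ΔS_cold = 152 J/K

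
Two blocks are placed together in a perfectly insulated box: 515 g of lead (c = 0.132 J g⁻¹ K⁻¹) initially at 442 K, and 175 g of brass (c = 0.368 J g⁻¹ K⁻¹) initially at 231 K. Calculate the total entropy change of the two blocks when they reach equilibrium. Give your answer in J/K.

ΔS_total = 6.8 J/K

Energy balance: T_f = (m₁c₁T₁ + m₂c₂T₂)/(m₁c₁ + m₂c₂) = 339.35 K.
ΔS₁ = m₁c₁ ln(T_f/T₁) = 67.98 × ln(339.35/442) = -17.965 J/K.
ΔS₂ = m₂c₂ ln(T_f/T₂) = 64.4 × ln(339.35/231) = 24.77 J/K.
ΔS_total = -17.965 + 24.77 = 6.8 J/K.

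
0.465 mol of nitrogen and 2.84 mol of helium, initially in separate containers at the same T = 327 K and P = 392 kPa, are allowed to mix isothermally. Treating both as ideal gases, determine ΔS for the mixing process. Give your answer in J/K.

ΔS_mix = 11.2 J/K

Mole fractions: x_A = 0.465/3.3 = 0.141, x_B = 0.859.
ΔS_mix = −R(n_A ln x_A + n_B ln x_B) = −8.314 × (0.465 ln 0.141 + 2.84 ln 0.859) = 11.2 J/K.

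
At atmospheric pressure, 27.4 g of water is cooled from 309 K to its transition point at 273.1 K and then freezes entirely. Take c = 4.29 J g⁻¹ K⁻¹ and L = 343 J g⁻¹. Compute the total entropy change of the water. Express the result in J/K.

ΔS = -48.9 J/K

Cooling step: ΔS₁ = m c ln(T_tr/T_i) = 27.4 × 4.29 × ln(273.1/309) = -14.52 J/K.
Phase change: ΔS₂ = −mL/T_tr = −27.4 × 343 / 273.1 = -34.41 J/K.
ΔS_total = (-14.52) + (-34.41) = -48.9 J/K.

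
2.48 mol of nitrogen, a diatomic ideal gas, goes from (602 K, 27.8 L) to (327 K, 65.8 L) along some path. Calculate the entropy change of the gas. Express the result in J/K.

ΔS = -13.7 J/K

Entropy is a state function: ΔS = nC_V ln(T₂/T₁) + nR ln(V₂/V₁), with C_V = 5R/2 = 20.79 J mol⁻¹ K⁻¹ for a diatomic ideal gas.
ΔS = 2.48 × [20.79 × ln(327/602) + 8.314 × ln(65.8/27.8)] = -13.7 J/K.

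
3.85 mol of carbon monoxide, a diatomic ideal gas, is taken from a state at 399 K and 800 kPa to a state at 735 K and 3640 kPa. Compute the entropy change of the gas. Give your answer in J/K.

ΔS = nC_p ln(T₂/T₁) − nR ln(P₂/P₁), with C_p = 7R/2 = 29.1 J mol⁻¹ K⁻¹ for a diatomic ideal gas.
ΔS = 3.85 × [29.1 × ln(735/399) − 8.314 × ln(3640/800)] = 19.9 J/K.

ΔS = 19.9 J/K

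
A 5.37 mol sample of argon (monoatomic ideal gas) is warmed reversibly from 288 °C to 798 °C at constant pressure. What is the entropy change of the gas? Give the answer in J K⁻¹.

In kelvin: T₁ = 561.15 K, T₂ = 1071.15 K. At constant pressure, ΔS = nC_p ln(T₂/T₁) with C_p = 5R/2 = 20.79 J mol⁻¹ K⁻¹.
ΔS = 5.37 × 20.79 × ln(1071.15/561.15) = 72.2 J/K.

ΔS = 72.2 J/K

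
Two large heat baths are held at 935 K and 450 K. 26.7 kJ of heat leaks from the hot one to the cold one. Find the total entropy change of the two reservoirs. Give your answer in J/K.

ΔS_hot = −Q/T_H = −26700/935 = -28.56 J/K and ΔS_cold = +Q/T_C = 26700/450 = 59.33 J/K.
ΔS_total = -28.56 + 59.33 = 30.8 J/K, positive as the second law requires.

ΔS_total = 30.8 J/K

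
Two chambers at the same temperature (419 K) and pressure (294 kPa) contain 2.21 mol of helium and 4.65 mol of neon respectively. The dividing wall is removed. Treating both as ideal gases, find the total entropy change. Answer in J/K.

ΔS_mix = 35.8 J/K

Mole fractions: x_A = 2.21/6.86 = 0.322, x_B = 0.678.
ΔS_mix = −R(n_A ln x_A + n_B ln x_B) = −8.314 × (2.21 ln 0.322 + 4.65 ln 0.678) = 35.8 J/K.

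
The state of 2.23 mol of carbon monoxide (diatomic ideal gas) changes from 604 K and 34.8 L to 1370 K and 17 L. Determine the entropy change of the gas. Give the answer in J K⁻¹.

ΔS = 24.7 J/K

Entropy is a state function: ΔS = nC_V ln(T₂/T₁) + nR ln(V₂/V₁), with C_V = 5R/2 = 20.79 J mol⁻¹ K⁻¹ for a diatomic ideal gas.
ΔS = 2.23 × [20.79 × ln(1370/604) + 8.314 × ln(17/34.8)] = 24.7 J/K.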